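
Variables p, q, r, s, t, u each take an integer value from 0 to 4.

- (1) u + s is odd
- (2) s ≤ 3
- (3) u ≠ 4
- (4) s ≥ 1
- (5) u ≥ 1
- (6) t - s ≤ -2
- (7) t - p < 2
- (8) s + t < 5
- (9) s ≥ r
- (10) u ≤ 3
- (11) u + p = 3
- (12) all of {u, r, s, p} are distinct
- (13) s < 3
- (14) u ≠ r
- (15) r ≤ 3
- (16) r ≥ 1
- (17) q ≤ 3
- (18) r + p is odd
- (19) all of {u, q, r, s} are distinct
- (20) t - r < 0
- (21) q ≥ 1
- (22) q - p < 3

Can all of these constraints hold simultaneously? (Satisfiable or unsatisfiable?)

Constraints 2, 4, 5, 10, 15, 16, 17, and 21 confine each of u, q, r, s to the 3 values {1, …, 3}.
Constraint 19 requires all 4 of them to be distinct, but only 3 values are available — impossible by the pigeonhole principle.

Unsatisfiable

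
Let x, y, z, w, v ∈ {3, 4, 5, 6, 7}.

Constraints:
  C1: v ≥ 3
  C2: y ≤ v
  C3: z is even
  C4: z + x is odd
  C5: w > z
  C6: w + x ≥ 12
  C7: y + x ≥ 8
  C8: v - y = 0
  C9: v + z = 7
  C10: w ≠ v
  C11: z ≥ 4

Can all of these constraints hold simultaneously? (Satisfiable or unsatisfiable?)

The assignment x = 7, y = 3, z = 4, w = 7, v = 3 works:
  constraint 6 holds since w + x = 14.
  constraint 7 holds since y + x = 10.
  constraint 8 holds since v - y = 0.
The rest check out directly.

Satisfiable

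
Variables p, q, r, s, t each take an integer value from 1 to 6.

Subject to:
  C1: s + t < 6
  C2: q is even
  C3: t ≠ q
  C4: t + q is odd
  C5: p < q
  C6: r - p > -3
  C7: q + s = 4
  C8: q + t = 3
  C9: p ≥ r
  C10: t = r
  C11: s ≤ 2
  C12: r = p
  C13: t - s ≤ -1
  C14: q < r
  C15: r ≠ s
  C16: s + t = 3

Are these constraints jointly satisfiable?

Constraints 5, 9, and 14 give q < r, r ≤ p, p < q. Chaining: q < r ≤ p < q, which forces q < q — impossible.

Unsatisfiable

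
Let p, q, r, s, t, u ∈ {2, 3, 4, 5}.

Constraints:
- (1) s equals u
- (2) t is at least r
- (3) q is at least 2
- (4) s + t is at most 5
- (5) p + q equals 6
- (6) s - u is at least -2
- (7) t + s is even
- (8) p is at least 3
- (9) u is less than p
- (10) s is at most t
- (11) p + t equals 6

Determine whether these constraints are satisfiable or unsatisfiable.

Satisfiable

Setting (p, q, r, s, t, u) = (4, 2, 2, 2, 2, 2) satisfies everything: constraint 4: s + t = 4; constraint 5: p + q = 6, and the others follow.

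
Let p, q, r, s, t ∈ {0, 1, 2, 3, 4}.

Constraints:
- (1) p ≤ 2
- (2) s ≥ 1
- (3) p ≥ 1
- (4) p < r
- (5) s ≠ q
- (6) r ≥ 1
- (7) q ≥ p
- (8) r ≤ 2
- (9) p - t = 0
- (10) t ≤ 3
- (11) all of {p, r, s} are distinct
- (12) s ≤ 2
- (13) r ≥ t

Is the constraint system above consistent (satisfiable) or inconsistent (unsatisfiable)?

Constraints 1, 2, 3, 6, 8, and 12 confine each of p, r, s to the 2 values {1, 2}.
Constraint 11 requires all 3 of them to be distinct, but only 2 values are available — impossible by the pigeonhole principle.

Unsatisfiable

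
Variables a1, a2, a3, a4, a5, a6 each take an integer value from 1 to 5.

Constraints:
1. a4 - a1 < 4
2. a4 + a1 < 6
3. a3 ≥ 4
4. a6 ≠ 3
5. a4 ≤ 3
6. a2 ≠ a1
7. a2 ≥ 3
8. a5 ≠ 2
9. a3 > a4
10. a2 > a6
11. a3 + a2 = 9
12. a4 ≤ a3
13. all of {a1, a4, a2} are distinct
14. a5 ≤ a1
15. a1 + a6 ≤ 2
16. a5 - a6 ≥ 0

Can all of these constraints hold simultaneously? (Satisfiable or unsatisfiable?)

One satisfying assignment is a1 = 1, a2 = 4, a3 = 5, a4 = 2, a5 = 1, a6 = 1.
For the less obvious constraints — constraint 1: a4 - a1 = 1; constraint 2: a4 + a1 = 3 — and the others hold by inspection.

Satisfiable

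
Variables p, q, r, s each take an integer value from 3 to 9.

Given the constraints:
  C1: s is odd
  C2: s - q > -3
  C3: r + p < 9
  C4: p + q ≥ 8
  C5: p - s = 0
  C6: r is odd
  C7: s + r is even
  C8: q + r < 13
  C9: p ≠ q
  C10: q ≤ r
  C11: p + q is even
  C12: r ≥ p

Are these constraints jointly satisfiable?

The assignment p = 3, q = 5, r = 5, s = 3 works:
  constraint 2 holds since s - q = -2.
  constraint 3 holds since r + p = 8.
The rest check out directly.

Satisfiable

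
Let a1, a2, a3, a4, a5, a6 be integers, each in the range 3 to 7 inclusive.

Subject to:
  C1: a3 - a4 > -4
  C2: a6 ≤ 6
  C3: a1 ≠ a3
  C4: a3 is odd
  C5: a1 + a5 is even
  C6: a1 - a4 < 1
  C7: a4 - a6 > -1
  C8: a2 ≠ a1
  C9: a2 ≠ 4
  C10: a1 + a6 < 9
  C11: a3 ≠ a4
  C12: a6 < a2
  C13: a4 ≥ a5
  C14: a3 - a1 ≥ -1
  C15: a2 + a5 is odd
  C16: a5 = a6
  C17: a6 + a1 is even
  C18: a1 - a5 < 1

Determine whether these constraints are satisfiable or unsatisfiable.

Setting (a1, a2, a3, a4, a5, a6) = (4, 7, 3, 5, 4, 4) satisfies everything: constraint 1: a3 - a4 = -2; constraint 6: a1 - a4 = -1, and the others follow.

Satisfiable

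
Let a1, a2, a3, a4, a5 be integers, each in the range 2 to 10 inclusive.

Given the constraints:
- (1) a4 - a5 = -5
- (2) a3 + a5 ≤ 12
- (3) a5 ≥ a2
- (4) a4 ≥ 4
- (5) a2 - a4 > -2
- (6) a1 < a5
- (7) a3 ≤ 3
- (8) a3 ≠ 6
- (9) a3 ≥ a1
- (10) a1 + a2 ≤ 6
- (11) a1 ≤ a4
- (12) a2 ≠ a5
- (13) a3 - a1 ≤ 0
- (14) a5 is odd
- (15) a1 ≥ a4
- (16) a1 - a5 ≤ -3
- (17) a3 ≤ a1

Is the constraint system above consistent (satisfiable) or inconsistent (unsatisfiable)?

From constraints 4 and 15: a1 ≥ a4 and a4 ≥ 4, so a1 ≥ 4. From constraints 7 and 9: a1 ≤ a3 and a3 ≤ 3, so a1 ≤ 3. But 3 < 4, so no value of a1 works.

Unsatisfiable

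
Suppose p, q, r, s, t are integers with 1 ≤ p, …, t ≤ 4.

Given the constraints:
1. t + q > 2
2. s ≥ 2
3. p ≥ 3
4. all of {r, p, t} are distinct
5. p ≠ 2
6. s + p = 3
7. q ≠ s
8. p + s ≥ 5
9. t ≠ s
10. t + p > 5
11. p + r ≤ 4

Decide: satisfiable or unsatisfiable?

From constraint 2: s ≥ 2. From constraint 3: p ≥ 3. Hence s + p ≥ 5. But constraint 6 requires s + p = 3, and 3 < 5. Contradiction.

Unsatisfiable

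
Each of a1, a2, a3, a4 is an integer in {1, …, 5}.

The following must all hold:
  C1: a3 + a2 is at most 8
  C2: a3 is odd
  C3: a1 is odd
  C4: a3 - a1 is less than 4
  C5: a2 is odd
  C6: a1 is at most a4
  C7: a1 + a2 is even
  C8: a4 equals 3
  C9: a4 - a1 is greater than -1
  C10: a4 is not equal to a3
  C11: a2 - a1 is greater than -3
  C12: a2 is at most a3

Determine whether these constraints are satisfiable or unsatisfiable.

Setting (a1, a2, a3, a4) = (3, 1, 5, 3) satisfies everything: constraint 1: a3 + a2 = 6; constraint 4: a3 - a1 = 2, and the others follow.

Satisfiable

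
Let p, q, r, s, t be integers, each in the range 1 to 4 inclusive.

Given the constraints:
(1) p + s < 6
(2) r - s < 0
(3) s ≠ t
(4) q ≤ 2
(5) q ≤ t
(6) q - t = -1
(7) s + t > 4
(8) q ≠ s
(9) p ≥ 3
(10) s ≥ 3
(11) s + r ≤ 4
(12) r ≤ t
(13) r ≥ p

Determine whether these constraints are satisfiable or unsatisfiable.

Unsatisfiable

From constraint 10: s ≥ 3. From constraints 9 and 13: r ≥ p ≥ 3. Hence s + r ≥ 6. But constraint 11 requires s + r ≤ 4, and 4 < 6. Contradiction.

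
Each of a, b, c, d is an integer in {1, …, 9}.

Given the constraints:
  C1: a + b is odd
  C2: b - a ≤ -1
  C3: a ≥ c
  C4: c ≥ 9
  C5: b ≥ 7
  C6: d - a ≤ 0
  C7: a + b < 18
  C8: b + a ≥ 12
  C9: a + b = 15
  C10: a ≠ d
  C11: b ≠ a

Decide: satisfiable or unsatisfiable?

From constraints 3 and 4: a ≥ c ≥ 9. From constraint 5: b ≥ 7. Hence a + b ≥ 16. But constraint 9 requires a + b = 15, and 15 < 16. Contradiction.

Unsatisfiable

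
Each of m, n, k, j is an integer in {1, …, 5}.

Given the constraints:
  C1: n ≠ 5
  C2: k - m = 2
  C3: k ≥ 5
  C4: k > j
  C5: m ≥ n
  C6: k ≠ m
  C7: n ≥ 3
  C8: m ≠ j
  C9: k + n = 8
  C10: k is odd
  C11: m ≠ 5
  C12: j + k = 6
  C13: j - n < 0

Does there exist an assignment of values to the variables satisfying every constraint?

Satisfiable

The assignment m = 3, n = 3, k = 5, j = 1 works:
  constraint 2 holds since k - m = 2.
  constraint 9 holds since k + n = 8.
  constraint 12 holds since j + k = 6.
The rest check out directly.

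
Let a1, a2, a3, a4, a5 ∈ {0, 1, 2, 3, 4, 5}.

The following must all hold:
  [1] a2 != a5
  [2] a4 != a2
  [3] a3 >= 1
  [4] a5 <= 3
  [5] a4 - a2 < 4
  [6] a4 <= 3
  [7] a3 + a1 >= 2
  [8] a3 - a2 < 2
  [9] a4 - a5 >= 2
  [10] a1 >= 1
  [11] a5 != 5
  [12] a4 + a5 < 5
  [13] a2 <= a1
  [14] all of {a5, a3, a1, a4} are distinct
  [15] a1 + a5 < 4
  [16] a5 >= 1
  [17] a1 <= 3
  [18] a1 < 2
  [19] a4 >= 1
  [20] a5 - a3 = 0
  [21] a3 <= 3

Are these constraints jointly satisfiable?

Constraints 3, 4, 6, 10, 16, 17, 19, and 21 confine each of a5, a3, a1, a4 to the 3 values {1, …, 3}.
Constraint 14 requires all 4 of them to be distinct, but only 3 values are available — impossible by the pigeonhole principle.

Unsatisfiable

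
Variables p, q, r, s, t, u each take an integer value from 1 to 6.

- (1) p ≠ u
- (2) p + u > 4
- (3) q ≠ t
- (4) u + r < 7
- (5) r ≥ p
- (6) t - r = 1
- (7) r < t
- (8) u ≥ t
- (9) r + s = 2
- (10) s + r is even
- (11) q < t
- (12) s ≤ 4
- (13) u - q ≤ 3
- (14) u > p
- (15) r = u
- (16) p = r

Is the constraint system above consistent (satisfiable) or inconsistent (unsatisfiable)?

Unsatisfiable

From constraints 15 and 16, p = r = u, so p = u. But constraint 1 says p ≠ u. Contradiction.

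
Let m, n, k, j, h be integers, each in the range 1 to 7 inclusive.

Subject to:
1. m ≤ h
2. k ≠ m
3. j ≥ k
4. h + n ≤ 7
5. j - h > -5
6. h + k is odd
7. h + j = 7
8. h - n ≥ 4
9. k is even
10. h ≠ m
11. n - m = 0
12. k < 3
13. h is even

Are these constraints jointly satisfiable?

Unsatisfiable

Constraint 13 makes h even and constraint 9 makes k even, so h + k must be even. Constraint 6 says h + k is odd — contradiction.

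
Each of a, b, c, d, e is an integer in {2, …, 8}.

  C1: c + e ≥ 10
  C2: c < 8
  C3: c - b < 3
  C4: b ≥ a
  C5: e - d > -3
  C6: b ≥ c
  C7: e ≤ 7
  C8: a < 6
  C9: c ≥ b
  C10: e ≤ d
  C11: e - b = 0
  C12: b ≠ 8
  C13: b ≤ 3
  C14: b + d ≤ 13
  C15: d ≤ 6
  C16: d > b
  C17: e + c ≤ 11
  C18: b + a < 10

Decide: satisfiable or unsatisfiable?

From constraints 6 and 13: c ≤ b ≤ 3. From constraints 10 and 15: e ≤ d ≤ 6. Hence c + e ≤ 9. But constraint 1 requires c + e ≥ 10, and 10 > 9. Contradiction.

Unsatisfiable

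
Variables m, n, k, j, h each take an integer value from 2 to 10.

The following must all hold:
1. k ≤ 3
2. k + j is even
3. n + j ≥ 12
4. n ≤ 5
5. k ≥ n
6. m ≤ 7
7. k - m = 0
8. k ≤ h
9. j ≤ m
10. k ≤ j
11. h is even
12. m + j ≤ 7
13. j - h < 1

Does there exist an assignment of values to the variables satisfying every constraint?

Unsatisfiable

From constraints 1 and 5: n ≤ k ≤ 3. From constraints 6 and 9: j ≤ m ≤ 7. Hence n + j ≤ 10. But constraint 3 requires n + j ≥ 12, and 12 > 10. Contradiction.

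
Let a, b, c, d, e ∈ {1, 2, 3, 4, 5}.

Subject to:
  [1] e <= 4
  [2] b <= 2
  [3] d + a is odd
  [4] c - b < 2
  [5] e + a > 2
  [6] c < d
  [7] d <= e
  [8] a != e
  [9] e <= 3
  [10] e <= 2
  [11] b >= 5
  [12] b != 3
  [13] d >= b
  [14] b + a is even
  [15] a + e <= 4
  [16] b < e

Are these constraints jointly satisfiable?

Unsatisfiable

From constraints 11 and 13: d ≥ b and b ≥ 5, so d ≥ 5. From constraints 7 and 9: d ≤ e and e ≤ 3, so d ≤ 3. But 3 < 5, so no value of d works.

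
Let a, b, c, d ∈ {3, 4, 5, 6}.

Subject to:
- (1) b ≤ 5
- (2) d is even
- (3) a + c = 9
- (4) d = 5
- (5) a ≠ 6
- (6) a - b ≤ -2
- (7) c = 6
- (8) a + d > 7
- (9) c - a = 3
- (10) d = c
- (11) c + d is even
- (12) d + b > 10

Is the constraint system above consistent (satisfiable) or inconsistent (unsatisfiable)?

Unsatisfiable

Constraint 4 fixes d = 5 and constraint 7 fixes c = 6, but constraint 10 requires d = c. Since 5 ≠ 6, contradiction.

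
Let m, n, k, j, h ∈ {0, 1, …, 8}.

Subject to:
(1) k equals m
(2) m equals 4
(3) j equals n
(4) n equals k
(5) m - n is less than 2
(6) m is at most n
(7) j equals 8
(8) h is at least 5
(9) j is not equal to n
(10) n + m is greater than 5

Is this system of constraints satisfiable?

Unsatisfiable

Constraint 7 fixes j = 8 and constraint 2 fixes m = 4. Constraints 1, 3, and 4 give j = n = k = m, so j = m. But 8 ≠ 4 — contradiction.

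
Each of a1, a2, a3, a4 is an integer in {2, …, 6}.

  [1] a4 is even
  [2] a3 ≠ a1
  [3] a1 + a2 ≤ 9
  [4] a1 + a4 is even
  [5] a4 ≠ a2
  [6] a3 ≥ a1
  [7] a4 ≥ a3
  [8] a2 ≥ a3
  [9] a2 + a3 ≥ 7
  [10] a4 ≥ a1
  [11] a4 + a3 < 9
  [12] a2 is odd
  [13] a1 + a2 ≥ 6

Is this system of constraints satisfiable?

Satisfiable

The assignment a1 = 2, a2 = 5, a3 = 4, a4 = 4 works:
  constraint 3 holds since a1 + a2 = 7.
  constraint 9 holds since a2 + a3 = 9.
  constraint 11 holds since a4 + a3 = 8.
The rest check out directly.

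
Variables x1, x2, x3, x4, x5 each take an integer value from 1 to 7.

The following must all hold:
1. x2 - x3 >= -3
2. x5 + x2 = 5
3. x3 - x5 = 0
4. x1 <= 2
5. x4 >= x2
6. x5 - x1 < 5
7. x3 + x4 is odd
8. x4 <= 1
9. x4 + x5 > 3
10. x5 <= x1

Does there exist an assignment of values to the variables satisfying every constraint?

Unsatisfiable

From constraints 4 and 10: x5 ≤ x1 ≤ 2. From constraints 5 and 8: x2 ≤ x4 ≤ 1. Hence x5 + x2 ≤ 3. But constraint 2 requires x5 + x2 = 5, and 5 > 3. Contradiction.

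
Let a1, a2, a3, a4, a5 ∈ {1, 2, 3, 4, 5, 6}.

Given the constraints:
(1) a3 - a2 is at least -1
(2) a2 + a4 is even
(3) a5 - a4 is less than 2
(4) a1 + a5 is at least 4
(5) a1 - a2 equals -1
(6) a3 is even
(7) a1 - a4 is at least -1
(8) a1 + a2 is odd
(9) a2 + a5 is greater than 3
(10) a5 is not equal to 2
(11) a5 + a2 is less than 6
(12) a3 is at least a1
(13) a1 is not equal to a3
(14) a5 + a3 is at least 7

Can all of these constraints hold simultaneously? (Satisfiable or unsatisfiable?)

One satisfying assignment is a1 = 1, a2 = 2, a3 = 4, a4 = 2, a5 = 3.
For the less obvious constraints — constraint 1: a3 - a2 = 2; constraint 3: a5 - a4 = 1; constraint 4: a1 + a5 = 4 — and the others hold by inspection.

Satisfiable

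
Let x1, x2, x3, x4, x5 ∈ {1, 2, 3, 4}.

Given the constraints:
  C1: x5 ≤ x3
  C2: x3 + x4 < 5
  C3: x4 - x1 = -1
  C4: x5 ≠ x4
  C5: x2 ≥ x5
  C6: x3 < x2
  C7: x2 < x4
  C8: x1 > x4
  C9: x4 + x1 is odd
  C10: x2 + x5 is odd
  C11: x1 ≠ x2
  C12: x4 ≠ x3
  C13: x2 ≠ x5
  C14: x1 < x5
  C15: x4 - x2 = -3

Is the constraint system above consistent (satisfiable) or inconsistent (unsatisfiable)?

Unsatisfiable

Constraints 1, 6, 7, 8, and 14 give x1 < x5, x5 ≤ x3, x3 < x2, x2 < x4, x4 < x1. Chaining: x1 < x5 ≤ x3 < x2 < x4 < x1, which forces x1 < x1 — impossible.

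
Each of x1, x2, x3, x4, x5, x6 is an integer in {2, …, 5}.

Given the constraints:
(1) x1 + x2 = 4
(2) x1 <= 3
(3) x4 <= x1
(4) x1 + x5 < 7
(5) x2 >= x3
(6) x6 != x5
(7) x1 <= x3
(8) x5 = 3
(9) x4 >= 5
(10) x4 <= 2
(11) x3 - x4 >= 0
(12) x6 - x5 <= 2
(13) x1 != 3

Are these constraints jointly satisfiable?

From constraint 9: x4 ≥ 5. From constraints 2 and 3: x4 ≤ x1 and x1 ≤ 3, so x4 ≤ 3. But 3 < 5, so no value of x4 works.

Unsatisfiable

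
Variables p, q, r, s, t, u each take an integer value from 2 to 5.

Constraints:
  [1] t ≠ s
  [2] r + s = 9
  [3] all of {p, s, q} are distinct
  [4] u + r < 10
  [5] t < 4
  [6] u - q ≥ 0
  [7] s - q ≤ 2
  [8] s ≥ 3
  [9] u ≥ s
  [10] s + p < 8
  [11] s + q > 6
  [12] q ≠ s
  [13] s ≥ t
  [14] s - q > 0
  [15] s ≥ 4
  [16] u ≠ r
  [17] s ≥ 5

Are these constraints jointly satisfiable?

One satisfying assignment is p = 2, q = 4, r = 4, s = 5, t = 2, u = 5.
For the less obvious constraints — constraint 2: r + s = 9; constraint 4: u + r = 9 — and the others hold by inspection.

Satisfiable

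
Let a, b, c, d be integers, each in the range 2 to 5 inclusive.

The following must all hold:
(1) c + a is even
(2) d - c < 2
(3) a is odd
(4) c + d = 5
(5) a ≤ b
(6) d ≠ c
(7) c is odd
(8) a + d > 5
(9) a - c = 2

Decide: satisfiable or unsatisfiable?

Try a = 5, b = 5, c = 3, d = 2.
Check constraint 2: d - c = -1; constraint 4: c + d = 5; constraint 8: a + d = 7. The remaining constraints are straightforward to verify.

Satisfiable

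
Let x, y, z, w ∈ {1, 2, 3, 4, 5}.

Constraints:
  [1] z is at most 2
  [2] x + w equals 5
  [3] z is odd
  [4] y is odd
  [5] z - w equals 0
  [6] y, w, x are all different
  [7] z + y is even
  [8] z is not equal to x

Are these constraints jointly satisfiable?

Satisfiable

The assignment x = 4, y = 3, z = 1, w = 1 works:
  constraint 2 holds since x + w = 5.
  constraint 5 holds since z - w = 0.
  constraint 6 holds since values 3, 1, 4 are distinct.
The rest check out directly.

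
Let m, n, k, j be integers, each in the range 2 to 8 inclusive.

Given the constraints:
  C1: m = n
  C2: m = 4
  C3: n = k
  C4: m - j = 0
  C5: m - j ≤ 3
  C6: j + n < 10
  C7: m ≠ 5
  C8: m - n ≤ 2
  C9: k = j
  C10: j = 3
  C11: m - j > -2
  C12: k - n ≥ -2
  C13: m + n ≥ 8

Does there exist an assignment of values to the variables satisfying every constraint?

Unsatisfiable

Constraint 2 fixes m = 4 and constraint 10 fixes j = 3. Constraints 1, 3, and 9 give m = n = k = j, so m = j. But 4 ≠ 3 — contradiction.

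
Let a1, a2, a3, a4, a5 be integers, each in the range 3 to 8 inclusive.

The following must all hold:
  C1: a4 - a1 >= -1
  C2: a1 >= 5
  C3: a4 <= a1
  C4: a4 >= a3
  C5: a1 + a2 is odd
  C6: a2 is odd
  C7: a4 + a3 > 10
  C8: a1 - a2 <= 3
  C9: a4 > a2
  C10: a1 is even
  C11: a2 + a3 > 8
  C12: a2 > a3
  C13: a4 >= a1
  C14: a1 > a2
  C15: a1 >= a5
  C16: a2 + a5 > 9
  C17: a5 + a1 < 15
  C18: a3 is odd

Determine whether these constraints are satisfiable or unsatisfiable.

Satisfiable

Take a1 = 8, a2 = 7, a3 = 3, a4 = 8, a5 = 4. Then constraint 1: a4 - a1 = 0; constraint 7: a4 + a3 = 11; constraint 8: a1 - a2 = 1, and every other listed constraint is also met.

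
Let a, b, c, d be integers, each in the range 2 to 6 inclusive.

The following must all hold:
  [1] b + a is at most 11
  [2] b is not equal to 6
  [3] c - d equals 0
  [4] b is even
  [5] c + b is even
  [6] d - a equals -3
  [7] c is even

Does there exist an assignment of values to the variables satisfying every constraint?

Satisfiable

The assignment a = 5, b = 4, c = 2, d = 2 works:
  constraint 1 holds since b + a = 9.
  constraint 3 holds since c - d = 0.
  constraint 6 holds since d - a = -3.
The rest check out directly.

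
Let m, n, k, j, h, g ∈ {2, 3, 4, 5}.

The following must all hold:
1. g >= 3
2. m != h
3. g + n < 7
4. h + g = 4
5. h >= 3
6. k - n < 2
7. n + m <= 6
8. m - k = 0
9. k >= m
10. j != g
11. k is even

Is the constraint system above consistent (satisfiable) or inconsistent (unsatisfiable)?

From constraint 5: h ≥ 3. From constraint 1: g ≥ 3. Hence h + g ≥ 6. But constraint 4 requires h + g = 4, and 4 < 6. Contradiction.

Unsatisfiable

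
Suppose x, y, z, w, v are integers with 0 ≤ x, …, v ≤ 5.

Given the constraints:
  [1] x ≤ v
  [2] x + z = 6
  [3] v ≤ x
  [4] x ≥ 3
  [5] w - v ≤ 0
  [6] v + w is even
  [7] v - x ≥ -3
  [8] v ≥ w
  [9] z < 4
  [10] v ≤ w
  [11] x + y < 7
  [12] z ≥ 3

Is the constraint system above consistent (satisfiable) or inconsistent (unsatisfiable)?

Try x = 3, y = 3, z = 3, w = 3, v = 3.
Check constraint 2: x + z = 6; constraint 5: w - v = 0. The remaining constraints are straightforward to verify.

Satisfiable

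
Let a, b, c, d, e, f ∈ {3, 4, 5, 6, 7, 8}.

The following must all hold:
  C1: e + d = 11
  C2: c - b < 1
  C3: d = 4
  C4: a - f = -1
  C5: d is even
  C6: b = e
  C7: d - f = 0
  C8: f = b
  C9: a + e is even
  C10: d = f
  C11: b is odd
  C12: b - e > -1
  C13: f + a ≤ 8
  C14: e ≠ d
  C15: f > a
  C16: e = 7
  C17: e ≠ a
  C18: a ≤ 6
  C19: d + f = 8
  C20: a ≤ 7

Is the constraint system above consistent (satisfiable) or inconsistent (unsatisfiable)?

Unsatisfiable

Constraint 3 fixes d = 4 and constraint 16 fixes e = 7. Constraints 6, 8, and 10 give d = f = b = e, so d = e. But 4 ≠ 7 — contradiction.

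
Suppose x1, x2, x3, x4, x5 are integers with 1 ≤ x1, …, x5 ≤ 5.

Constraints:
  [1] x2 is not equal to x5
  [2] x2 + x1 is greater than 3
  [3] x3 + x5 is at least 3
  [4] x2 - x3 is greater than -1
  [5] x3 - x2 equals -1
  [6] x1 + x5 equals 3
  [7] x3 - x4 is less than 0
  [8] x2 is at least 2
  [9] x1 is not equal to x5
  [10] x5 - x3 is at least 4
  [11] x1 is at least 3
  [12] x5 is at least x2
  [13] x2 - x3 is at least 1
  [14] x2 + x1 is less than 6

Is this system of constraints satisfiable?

From constraint 11: x1 ≥ 3. From constraints 8 and 12: x5 ≥ x2 ≥ 2. Hence x1 + x5 ≥ 5. But constraint 6 requires x1 + x5 = 3, and 3 < 5. Contradiction.

Unsatisfiable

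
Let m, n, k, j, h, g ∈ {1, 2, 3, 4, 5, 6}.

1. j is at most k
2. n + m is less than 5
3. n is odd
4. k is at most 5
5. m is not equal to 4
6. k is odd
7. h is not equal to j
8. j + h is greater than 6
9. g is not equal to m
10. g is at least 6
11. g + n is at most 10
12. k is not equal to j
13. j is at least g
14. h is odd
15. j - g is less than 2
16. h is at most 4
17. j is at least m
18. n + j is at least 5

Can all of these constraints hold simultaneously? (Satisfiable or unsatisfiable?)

Unsatisfiable

From constraints 10 and 13: j ≥ g and g ≥ 6, so j ≥ 6. From constraints 1 and 4: j ≤ k and k ≤ 5, so j ≤ 5. But 5 < 6, so no value of j works.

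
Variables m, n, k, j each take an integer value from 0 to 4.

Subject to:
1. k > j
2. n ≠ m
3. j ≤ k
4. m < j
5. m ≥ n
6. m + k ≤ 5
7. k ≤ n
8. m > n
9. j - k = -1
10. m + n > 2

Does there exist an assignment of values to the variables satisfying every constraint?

Unsatisfiable

Constraints 3, 4, 7, and 8 give k ≤ n, n < m, m < j, j ≤ k. Chaining: k ≤ n < m < j ≤ k, which forces k < k — impossible.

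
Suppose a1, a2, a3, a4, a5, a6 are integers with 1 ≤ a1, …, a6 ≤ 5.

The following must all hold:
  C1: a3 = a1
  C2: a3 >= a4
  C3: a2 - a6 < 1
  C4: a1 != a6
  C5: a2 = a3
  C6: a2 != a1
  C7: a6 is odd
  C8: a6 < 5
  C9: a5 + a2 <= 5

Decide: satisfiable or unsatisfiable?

From constraints 1 and 5, a2 = a3 = a1, so a2 = a1. But constraint 6 says a2 ≠ a1. Contradiction.

Unsatisfiable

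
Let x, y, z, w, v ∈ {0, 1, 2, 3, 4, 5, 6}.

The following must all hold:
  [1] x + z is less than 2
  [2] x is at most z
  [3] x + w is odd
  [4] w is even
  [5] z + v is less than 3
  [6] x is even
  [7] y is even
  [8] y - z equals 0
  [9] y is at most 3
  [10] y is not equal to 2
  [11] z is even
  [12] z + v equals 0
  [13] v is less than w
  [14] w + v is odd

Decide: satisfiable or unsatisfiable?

Unsatisfiable

Constraint 6 makes x even and constraint 4 makes w even, so x + w must be even. Constraint 3 says x + w is odd — contradiction.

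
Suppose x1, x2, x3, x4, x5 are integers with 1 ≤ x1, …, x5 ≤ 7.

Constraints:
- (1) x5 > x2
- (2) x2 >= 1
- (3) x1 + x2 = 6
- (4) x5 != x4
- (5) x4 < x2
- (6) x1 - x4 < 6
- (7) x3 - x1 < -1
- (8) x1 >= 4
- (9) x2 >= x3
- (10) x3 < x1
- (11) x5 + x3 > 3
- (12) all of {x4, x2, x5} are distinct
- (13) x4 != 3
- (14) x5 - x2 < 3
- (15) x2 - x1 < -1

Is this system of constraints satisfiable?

Satisfiable

Try x1 = 4, x2 = 2, x3 = 2, x4 = 1, x5 = 3.
Check constraint 3: x1 + x2 = 6; constraint 6: x1 - x4 = 3. The remaining constraints are straightforward to verify.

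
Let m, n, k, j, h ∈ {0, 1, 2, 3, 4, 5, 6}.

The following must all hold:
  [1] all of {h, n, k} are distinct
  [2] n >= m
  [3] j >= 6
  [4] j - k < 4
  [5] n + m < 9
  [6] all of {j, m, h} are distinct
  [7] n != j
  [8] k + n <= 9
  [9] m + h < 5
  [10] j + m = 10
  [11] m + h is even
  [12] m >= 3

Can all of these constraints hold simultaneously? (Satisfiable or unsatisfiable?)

Setting (m, n, k, j, h) = (4, 4, 3, 6, 0) satisfies everything: constraint 4: j - k = 3; constraint 5: n + m = 8; constraint 8: k + n = 7, and the others follow.

Satisfiable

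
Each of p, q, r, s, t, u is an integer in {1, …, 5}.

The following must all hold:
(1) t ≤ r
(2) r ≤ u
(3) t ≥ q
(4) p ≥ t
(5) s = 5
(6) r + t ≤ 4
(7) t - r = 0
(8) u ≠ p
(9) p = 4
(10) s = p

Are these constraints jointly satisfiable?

Unsatisfiable

Constraint 5 fixes s = 5 and constraint 9 fixes p = 4, but constraint 10 requires s = p. Since 5 ≠ 4, contradiction.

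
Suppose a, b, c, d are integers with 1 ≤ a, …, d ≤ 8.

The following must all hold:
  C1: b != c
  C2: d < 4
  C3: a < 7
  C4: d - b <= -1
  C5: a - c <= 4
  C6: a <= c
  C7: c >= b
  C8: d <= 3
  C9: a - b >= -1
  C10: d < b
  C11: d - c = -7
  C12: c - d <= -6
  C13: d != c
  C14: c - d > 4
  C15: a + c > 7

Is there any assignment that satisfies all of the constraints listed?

Constraints 4, 5, 9, and 12 give c − a ≥ -4, a − b ≥ -1, b − d ≥ 1, d − c ≥ 6.
Adding all 4 inequalities: the left sides telescope to 0, and the right sides sum to (-4) + (-1) + 1 + 6 = 2. So 0 ≥ 2, which is false.

Unsatisfiable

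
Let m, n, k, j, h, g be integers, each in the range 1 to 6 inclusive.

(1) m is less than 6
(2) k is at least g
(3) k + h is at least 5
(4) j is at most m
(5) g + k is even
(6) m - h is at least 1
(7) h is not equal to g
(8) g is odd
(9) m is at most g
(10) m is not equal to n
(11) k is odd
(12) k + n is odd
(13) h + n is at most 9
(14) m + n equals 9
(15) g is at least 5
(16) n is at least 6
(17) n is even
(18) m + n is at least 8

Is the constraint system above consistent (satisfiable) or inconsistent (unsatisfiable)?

Satisfiable

Take m = 3, n = 6, k = 5, j = 2, h = 2, g = 5. Then constraint 3: k + h = 7; constraint 6: m - h = 1; constraint 13: h + n = 8, and every other listed constraint is also met.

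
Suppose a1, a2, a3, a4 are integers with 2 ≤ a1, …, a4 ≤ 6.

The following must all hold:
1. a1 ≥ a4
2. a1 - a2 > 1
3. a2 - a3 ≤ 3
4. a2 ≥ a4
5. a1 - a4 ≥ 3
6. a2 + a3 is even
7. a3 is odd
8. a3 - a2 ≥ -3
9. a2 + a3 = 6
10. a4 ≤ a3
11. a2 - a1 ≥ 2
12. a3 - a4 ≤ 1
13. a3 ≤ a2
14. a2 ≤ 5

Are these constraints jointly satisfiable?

Unsatisfiable

Constraints 3, 5, 11, and 12 give a3 − a2 ≥ -3, a2 − a1 ≥ 2, a1 − a4 ≥ 3, a4 − a3 ≥ -1.
Adding all 4 inequalities: the left sides telescope to 0, and the right sides sum to (-3) + 2 + 3 + (-1) = 1. So 0 ≥ 1, which is false.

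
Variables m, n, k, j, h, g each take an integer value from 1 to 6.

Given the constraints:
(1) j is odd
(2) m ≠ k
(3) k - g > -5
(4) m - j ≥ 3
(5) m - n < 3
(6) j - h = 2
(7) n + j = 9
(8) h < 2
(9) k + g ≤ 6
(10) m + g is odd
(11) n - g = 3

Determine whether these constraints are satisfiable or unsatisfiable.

The assignment m = 6, n = 6, k = 1, j = 3, h = 1, g = 3 works:
  constraint 3 holds since k - g = -2.
  constraint 4 holds since m - j = 3.
The rest check out directly.

Satisfiable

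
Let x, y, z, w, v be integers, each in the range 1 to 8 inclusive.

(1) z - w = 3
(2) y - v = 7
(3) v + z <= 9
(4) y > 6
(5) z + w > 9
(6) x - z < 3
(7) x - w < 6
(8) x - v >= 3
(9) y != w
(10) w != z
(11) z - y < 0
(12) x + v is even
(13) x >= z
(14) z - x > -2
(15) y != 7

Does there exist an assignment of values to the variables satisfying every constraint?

Satisfiable

Try x = 7, y = 8, z = 7, w = 4, v = 1.
Check constraint 1: z - w = 3; constraint 2: y - v = 7. The remaining constraints are straightforward to verify.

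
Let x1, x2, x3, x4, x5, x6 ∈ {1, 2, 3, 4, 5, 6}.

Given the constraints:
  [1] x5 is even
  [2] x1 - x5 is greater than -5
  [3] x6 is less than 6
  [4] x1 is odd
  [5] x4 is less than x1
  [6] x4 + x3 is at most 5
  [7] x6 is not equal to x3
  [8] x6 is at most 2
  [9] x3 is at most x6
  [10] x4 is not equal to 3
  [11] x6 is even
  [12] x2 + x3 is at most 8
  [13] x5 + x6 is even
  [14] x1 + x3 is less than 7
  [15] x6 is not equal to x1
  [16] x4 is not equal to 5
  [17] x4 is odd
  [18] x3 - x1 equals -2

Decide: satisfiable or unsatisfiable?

Setting (x1, x2, x3, x4, x5, x6) = (3, 6, 1, 1, 6, 2) satisfies everything: constraint 2: x1 - x5 = -3; constraint 6: x4 + x3 = 2, and the others follow.

Satisfiable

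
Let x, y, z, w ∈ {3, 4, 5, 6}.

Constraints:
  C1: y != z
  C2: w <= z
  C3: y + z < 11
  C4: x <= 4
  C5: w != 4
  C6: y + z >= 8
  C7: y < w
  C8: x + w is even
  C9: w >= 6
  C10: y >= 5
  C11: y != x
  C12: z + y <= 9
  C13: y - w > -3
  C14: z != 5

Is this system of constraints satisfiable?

From constraints 2 and 9: z ≥ w ≥ 6. From constraint 10: y ≥ 5. Hence z + y ≥ 11. But constraint 12 requires z + y ≤ 9, and 9 < 11. Contradiction.

Unsatisfiable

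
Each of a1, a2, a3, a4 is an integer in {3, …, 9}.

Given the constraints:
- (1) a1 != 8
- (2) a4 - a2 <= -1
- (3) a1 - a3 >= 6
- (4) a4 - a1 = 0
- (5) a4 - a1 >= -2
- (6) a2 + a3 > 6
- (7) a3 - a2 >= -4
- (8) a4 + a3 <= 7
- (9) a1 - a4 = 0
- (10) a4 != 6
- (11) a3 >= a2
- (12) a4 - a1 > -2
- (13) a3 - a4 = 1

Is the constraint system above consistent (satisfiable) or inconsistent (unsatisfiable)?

Constraints 2, 3, 5, and 7 give a3 − a2 ≥ -4, a2 − a4 ≥ 1, a4 − a1 ≥ -2, a1 − a3 ≥ 6.
Adding all 4 inequalities: the left sides telescope to 0, and the right sides sum to (-4) + 1 + (-2) + 6 = 1. So 0 ≥ 1, which is false.

Unsatisfiable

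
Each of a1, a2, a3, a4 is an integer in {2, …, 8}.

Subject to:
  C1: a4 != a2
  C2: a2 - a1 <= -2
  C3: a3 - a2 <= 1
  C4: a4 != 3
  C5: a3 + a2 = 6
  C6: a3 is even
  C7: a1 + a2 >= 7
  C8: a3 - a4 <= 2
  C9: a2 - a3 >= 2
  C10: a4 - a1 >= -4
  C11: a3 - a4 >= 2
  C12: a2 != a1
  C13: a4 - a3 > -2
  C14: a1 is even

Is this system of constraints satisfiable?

Unsatisfiable

Constraints 2, 9, 10, and 11 give a3 − a4 ≥ 2, a4 − a1 ≥ -4, a1 − a2 ≥ 2, a2 − a3 ≥ 2.
Adding all 4 inequalities: the left sides telescope to 0, and the right sides sum to 2 + (-4) + 2 + 2 = 2. So 0 ≥ 2, which is false.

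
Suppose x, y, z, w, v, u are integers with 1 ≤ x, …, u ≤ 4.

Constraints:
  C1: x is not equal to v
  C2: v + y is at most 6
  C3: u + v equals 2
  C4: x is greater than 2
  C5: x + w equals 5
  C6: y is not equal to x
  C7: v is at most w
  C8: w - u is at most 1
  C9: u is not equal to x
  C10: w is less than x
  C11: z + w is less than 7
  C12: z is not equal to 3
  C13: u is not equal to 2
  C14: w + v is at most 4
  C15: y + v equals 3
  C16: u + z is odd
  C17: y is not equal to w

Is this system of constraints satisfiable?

Try x = 4, y = 2, z = 4, w = 1, v = 1, u = 1.
Check constraint 2: v + y = 3; constraint 3: u + v = 2; constraint 5: x + w = 5. The remaining constraints are straightforward to verify.

Satisfiable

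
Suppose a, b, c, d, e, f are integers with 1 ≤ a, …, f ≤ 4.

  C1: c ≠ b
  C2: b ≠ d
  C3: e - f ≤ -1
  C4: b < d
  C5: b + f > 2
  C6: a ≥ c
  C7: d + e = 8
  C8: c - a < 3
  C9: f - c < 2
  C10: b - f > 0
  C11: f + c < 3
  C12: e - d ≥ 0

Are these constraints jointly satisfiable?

Constraints 3, 4, 10, and 12 give f < b, b < d, d ≤ e, e < f. Chaining: f < b < d ≤ e < f, which forces f < f — impossible.

Unsatisfiable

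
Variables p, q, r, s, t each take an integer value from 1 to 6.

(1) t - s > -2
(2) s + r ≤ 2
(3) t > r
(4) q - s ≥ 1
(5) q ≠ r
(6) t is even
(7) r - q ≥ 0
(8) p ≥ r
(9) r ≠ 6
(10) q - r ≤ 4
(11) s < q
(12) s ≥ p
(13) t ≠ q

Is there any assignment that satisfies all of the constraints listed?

Unsatisfiable

Constraints 7, 8, 11, and 12 give p ≤ s, s < q, q ≤ r, r ≤ p. Chaining: p ≤ s < q ≤ r ≤ p, which forces p < p — impossible.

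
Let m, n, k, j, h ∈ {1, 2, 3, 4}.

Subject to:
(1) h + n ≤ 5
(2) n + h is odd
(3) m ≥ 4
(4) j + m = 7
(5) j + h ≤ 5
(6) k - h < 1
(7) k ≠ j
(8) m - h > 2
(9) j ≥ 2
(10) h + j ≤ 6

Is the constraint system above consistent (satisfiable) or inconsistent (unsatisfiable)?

The assignment m = 4, n = 2, k = 1, j = 3, h = 1 works:
  constraint 1 holds since h + n = 3.
  constraint 4 holds since j + m = 7.
  constraint 5 holds since j + h = 4.
The rest check out directly.

Satisfiable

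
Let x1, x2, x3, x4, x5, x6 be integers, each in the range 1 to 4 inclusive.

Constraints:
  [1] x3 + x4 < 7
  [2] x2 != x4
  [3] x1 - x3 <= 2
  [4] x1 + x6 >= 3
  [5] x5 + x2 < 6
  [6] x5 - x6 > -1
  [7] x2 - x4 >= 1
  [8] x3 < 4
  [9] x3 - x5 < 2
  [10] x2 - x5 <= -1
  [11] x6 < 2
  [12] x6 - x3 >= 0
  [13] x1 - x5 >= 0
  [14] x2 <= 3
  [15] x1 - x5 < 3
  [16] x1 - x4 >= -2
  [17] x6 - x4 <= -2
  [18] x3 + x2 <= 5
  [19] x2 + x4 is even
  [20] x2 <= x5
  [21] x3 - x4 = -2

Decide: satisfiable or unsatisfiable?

Constraints 3, 7, 10, 12, 13, and 17 give x4 − x6 ≥ 2, x6 − x3 ≥ 0, x3 − x1 ≥ -2, x1 − x5 ≥ 0, x5 − x2 ≥ 1, x2 − x4 ≥ 1.
Adding all 6 inequalities: the left sides telescope to 0, and the right sides sum to 2 + 0 + (-2) + 0 + 1 + 1 = 2. So 0 ≥ 2, which is false.

Unsatisfiable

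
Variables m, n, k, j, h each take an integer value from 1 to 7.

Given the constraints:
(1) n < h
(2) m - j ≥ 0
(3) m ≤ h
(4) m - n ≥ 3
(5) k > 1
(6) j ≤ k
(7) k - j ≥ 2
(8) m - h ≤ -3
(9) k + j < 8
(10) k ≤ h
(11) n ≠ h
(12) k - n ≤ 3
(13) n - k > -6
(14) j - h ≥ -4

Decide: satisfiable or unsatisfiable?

Unsatisfiable

Constraints 4, 7, 8, 12, and 14 give h − m ≥ 3, m − n ≥ 3, n − k ≥ -3, k − j ≥ 2, j − h ≥ -4.
Adding all 5 inequalities: the left sides telescope to 0, and the right sides sum to 3 + 3 + (-3) + 2 + (-4) = 1. So 0 ≥ 1, which is false.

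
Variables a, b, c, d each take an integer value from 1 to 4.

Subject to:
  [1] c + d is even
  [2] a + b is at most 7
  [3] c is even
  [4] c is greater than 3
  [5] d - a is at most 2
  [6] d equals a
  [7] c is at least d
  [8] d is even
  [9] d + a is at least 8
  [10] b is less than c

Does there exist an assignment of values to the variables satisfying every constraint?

Satisfiable

One satisfying assignment is a = 4, b = 2, c = 4, d = 4.
For the less obvious constraints — constraint 2: a + b = 6; constraint 5: d - a = 0 — and the others hold by inspection.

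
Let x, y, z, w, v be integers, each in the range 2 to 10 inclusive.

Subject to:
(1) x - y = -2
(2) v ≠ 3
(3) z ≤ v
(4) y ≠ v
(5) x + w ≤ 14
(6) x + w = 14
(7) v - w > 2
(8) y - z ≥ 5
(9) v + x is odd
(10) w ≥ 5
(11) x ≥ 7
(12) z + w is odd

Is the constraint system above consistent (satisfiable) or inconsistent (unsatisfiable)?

One satisfying assignment is x = 8, y = 10, z = 3, w = 6, v = 9.
For the less obvious constraints — constraint 1: x - y = -2; constraint 5: x + w = 14 — and the others hold by inspection.

Satisfiable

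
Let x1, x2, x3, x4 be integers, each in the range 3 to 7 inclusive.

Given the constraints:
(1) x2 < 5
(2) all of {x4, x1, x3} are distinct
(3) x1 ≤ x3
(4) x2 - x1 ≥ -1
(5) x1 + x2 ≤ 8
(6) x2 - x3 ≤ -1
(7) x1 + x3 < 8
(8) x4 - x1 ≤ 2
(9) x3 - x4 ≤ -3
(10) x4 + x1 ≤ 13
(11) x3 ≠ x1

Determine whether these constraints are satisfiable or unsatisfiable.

Constraints 4, 6, 8, and 9 give x4 − x3 ≥ 3, x3 − x2 ≥ 1, x2 − x1 ≥ -1, x1 − x4 ≥ -2.
Adding all 4 inequalities: the left sides telescope to 0, and the right sides sum to 3 + 1 + (-1) + (-2) = 1. So 0 ≥ 1, which is false.

Unsatisfiable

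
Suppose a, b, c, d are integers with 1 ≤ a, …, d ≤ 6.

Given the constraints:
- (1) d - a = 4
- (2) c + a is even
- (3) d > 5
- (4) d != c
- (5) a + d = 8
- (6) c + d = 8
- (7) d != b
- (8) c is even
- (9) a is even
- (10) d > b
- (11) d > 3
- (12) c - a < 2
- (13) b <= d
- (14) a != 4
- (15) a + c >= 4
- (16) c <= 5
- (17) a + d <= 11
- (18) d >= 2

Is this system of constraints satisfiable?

Satisfiable

Take a = 2, b = 4, c = 2, d = 6. Then constraint 1: d - a = 4; constraint 5: a + d = 8; constraint 6: c + d = 8, and every other listed constraint is also met.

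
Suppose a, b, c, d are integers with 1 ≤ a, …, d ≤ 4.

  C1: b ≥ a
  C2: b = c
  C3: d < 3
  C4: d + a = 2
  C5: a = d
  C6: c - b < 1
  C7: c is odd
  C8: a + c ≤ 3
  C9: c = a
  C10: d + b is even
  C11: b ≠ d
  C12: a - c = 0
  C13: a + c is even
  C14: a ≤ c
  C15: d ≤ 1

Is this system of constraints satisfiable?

From constraints 2, 5, and 9, b = c = a = d, so b = d. But constraint 11 says b ≠ d. Contradiction.

Unsatisfiable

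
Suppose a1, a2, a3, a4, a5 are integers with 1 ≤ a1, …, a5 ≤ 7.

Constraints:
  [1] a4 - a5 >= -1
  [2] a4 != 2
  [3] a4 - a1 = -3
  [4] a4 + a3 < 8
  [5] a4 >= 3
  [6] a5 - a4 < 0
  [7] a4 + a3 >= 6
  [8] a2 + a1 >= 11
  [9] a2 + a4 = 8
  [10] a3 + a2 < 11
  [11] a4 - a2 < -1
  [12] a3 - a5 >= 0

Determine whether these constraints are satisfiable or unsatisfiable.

Satisfiable

Setting (a1, a2, a3, a4, a5) = (6, 5, 3, 3, 2) satisfies everything: constraint 1: a4 - a5 = 1; constraint 3: a4 - a1 = -3; constraint 4: a4 + a3 = 6, and the others follow.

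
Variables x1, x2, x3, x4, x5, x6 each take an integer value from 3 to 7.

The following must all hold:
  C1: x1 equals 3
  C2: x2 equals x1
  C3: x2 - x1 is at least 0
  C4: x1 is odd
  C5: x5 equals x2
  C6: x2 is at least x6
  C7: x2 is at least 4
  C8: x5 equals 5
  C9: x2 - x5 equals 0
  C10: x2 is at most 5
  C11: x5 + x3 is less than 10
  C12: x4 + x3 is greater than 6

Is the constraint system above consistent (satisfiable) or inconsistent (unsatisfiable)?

Unsatisfiable

Constraint 8 fixes x5 = 5 and constraint 1 fixes x1 = 3. Constraints 2 and 5 give x5 = x2 = x1, so x5 = x1. But 5 ≠ 3 — contradiction.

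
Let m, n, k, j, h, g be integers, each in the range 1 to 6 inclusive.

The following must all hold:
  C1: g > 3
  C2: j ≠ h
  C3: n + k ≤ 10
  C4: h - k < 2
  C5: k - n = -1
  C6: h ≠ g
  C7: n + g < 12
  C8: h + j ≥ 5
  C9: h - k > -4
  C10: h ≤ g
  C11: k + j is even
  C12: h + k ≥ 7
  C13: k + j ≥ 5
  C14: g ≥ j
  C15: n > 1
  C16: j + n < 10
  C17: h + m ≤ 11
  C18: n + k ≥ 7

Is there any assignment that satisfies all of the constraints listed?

Satisfiable

Try m = 5, n = 5, k = 4, j = 4, h = 3, g = 5.
Check constraint 3: n + k = 9; constraint 4: h - k = -1. The remaining constraints are straightforward to verify.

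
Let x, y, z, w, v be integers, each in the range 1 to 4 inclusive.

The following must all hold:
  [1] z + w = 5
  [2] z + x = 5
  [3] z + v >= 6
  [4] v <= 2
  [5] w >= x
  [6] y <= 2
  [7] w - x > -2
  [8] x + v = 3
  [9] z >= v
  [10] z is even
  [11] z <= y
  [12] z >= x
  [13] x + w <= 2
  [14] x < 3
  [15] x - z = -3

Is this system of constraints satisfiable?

Unsatisfiable

From constraints 6 and 11: z ≤ y ≤ 2. From constraint 4: v ≤ 2. Hence z + v ≤ 4. But constraint 3 requires z + v ≥ 6, and 6 > 4. Contradiction.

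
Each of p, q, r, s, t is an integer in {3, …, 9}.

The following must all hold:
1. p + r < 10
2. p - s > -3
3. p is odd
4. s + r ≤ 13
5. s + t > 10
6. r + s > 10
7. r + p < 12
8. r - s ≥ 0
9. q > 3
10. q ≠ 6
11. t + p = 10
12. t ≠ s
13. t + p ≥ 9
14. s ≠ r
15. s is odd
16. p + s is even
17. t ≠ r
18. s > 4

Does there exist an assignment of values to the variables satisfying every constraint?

Satisfiable

Try p = 3, q = 9, r = 6, s = 5, t = 7.
Check constraint 1: p + r = 9; constraint 2: p - s = -2. The remaining constraints are straightforward to verify.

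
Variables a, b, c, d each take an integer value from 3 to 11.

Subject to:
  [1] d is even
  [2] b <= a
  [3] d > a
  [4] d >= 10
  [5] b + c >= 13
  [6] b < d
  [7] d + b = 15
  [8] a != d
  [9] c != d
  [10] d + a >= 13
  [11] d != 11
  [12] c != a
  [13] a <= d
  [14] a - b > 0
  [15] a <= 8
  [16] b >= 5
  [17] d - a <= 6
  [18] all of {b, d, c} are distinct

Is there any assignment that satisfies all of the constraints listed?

Try a = 6, b = 5, c = 11, d = 10.
Check constraint 5: b + c = 16; constraint 7: d + b = 15. The remaining constraints are straightforward to verify.

Satisfiable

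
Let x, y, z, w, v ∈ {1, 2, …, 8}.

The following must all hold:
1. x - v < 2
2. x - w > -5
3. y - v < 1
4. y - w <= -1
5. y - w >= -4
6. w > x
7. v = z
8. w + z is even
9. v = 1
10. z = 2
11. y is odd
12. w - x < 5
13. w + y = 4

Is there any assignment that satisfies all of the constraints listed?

Unsatisfiable

Constraint 9 fixes v = 1 and constraint 10 fixes z = 2, but constraint 7 requires v = z. Since 1 ≠ 2, contradiction.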